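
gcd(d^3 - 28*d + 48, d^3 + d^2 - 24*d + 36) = d^2 + 4*d - 12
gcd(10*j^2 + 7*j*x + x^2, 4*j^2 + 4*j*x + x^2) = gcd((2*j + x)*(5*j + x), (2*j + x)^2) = 2*j + x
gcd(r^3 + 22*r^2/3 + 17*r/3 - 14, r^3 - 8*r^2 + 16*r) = 1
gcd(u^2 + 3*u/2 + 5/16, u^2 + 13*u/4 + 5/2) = u + 5/4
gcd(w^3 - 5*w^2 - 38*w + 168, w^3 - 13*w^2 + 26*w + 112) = w - 7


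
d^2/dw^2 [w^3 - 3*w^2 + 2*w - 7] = 6*w - 6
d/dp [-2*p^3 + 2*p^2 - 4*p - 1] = -6*p^2 + 4*p - 4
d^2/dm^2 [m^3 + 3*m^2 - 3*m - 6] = 6*m + 6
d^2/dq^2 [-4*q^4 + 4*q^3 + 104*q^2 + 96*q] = -48*q^2 + 24*q + 208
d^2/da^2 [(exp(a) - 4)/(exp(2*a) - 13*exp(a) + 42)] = (exp(4*a) - 3*exp(3*a) - 96*exp(2*a) + 542*exp(a) - 420)*exp(a)/(exp(6*a) - 39*exp(5*a) + 633*exp(4*a) - 5473*exp(3*a) + 26586*exp(2*a) - 68796*exp(a) + 74088)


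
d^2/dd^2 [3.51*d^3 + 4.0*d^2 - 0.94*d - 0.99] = 21.06*d + 8.0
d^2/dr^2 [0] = 0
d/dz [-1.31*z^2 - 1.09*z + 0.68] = -2.62*z - 1.09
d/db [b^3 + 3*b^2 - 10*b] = 3*b^2 + 6*b - 10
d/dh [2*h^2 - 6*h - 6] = 4*h - 6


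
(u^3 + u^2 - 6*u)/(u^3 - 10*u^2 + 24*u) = (u^2 + u - 6)/(u^2 - 10*u + 24)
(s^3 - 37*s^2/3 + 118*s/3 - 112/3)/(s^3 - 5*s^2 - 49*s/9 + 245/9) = 3*(s^2 - 10*s + 16)/(3*s^2 - 8*s - 35)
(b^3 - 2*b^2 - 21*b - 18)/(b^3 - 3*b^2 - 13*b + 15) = (b^2 - 5*b - 6)/(b^2 - 6*b + 5)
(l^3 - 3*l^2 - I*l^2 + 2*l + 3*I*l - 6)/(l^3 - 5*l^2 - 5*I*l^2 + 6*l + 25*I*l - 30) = (l^2 - l*(3 + 2*I) + 6*I)/(l^2 - l*(5 + 6*I) + 30*I)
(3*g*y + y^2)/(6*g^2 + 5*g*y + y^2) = y/(2*g + y)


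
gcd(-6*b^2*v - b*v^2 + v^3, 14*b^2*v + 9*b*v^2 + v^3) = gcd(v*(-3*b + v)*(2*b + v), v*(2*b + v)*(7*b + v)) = 2*b*v + v^2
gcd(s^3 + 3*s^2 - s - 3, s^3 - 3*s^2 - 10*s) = 1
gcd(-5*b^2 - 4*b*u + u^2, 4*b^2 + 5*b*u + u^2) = b + u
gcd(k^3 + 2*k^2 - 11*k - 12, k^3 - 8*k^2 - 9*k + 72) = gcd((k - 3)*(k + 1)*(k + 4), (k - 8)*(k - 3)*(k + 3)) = k - 3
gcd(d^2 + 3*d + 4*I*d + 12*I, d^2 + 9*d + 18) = d + 3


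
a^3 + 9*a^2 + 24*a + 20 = (a + 2)^2*(a + 5)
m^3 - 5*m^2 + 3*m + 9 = (m - 3)^2*(m + 1)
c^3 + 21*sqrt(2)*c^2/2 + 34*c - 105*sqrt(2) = (c - 3*sqrt(2)/2)*(c + 5*sqrt(2))*(c + 7*sqrt(2))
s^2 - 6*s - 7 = (s - 7)*(s + 1)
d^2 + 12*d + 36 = (d + 6)^2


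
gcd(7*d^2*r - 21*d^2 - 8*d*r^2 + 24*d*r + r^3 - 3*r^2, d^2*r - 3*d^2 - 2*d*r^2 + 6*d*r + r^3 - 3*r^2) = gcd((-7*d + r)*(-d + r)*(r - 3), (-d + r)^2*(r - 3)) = -d*r + 3*d + r^2 - 3*r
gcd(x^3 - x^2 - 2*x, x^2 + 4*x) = x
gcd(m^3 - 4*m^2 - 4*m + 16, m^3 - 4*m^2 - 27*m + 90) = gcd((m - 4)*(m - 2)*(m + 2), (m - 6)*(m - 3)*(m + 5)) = 1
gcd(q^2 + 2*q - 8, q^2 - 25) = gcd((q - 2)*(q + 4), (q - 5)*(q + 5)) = 1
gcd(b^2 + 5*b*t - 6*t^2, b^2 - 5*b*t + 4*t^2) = -b + t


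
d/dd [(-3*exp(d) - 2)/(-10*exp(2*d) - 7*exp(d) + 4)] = (-(3*exp(d) + 2)*(20*exp(d) + 7) + 30*exp(2*d) + 21*exp(d) - 12)*exp(d)/(10*exp(2*d) + 7*exp(d) - 4)^2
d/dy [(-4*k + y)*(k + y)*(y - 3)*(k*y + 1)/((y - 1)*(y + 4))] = ((k + y)*(4*k - y)*(y - 3)*(y - 1)*(k*y + 1) + (k + y)*(4*k - y)*(y - 3)*(y + 4)*(k*y + 1) + (y - 1)*(y + 4)*(-k*(k + y)*(4*k - y)*(y - 3) - (k + y)*(4*k - y)*(k*y + 1) + (k + y)*(y - 3)*(k*y + 1) - (4*k - y)*(y - 3)*(k*y + 1)))/((y - 1)^2*(y + 4)^2)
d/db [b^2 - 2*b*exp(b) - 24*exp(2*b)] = -2*b*exp(b) + 2*b - 48*exp(2*b) - 2*exp(b)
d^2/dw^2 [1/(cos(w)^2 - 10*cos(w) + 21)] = (-8*sin(w)^4 + 36*sin(w)^2 - 495*cos(w) + 15*cos(3*w) + 288)/(2*(cos(w) - 7)^3*(cos(w) - 3)^3)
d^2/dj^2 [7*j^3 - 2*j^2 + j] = 42*j - 4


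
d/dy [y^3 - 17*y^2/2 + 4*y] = 3*y^2 - 17*y + 4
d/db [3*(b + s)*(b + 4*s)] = 6*b + 15*s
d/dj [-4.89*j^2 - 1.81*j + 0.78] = -9.78*j - 1.81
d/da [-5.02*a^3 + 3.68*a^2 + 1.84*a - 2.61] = -15.06*a^2 + 7.36*a + 1.84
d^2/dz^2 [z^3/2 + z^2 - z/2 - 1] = 3*z + 2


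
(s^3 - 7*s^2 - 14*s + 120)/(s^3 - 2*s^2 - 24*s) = (s - 5)/s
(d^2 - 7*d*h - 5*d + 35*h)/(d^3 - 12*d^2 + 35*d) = (d - 7*h)/(d*(d - 7))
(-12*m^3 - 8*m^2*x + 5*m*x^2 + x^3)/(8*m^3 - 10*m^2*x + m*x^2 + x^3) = (6*m^2 + 7*m*x + x^2)/(-4*m^2 + 3*m*x + x^2)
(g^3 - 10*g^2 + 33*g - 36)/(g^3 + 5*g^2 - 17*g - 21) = (g^2 - 7*g + 12)/(g^2 + 8*g + 7)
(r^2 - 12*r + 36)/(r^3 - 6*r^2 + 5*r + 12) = (r^2 - 12*r + 36)/(r^3 - 6*r^2 + 5*r + 12)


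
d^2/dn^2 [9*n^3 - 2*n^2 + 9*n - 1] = 54*n - 4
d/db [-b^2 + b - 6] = 1 - 2*b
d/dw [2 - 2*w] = -2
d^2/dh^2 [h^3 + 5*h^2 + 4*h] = 6*h + 10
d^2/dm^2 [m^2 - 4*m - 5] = 2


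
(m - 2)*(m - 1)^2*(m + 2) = m^4 - 2*m^3 - 3*m^2 + 8*m - 4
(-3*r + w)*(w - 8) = -3*r*w + 24*r + w^2 - 8*w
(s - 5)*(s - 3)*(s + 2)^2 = s^4 - 4*s^3 - 13*s^2 + 28*s + 60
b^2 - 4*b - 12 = (b - 6)*(b + 2)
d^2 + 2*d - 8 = (d - 2)*(d + 4)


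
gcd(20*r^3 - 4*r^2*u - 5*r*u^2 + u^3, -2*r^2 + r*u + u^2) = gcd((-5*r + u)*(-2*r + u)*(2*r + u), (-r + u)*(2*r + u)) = 2*r + u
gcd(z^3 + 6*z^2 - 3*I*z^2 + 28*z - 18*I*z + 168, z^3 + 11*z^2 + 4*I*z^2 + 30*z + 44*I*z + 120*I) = z^2 + z*(6 + 4*I) + 24*I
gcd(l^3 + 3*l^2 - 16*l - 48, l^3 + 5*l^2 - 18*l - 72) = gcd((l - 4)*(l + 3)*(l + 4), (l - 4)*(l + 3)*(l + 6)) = l^2 - l - 12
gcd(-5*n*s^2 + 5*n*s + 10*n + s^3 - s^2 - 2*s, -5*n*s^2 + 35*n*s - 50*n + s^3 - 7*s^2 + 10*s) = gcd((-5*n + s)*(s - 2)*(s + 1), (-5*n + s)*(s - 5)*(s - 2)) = -5*n*s + 10*n + s^2 - 2*s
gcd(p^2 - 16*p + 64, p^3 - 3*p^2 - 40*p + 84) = 1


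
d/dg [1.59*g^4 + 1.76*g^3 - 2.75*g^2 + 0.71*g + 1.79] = 6.36*g^3 + 5.28*g^2 - 5.5*g + 0.71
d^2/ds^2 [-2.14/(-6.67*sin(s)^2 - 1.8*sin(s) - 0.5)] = (-380.824984*sin(s)^4 - 77.07852*sin(s)^3 + 592.851476*sin(s)^2 + 156.08304*sin(s) - 0.406599999999999)/(6.67*sin(s)^2 + 1.8*sin(s) + 0.5)^3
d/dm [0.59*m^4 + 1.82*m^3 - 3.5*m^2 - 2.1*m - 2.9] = 2.36*m^3 + 5.46*m^2 - 7.0*m - 2.1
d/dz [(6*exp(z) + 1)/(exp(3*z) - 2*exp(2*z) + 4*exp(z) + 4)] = (-12*exp(3*z) + 9*exp(2*z) + 4*exp(z) + 20)*exp(z)/(exp(6*z) - 4*exp(5*z) + 12*exp(4*z) - 8*exp(3*z) + 32*exp(z) + 16)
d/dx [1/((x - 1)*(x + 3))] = 2*(-x - 1)/(x^4 + 4*x^3 - 2*x^2 - 12*x + 9)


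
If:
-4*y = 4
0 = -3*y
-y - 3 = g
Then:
No Solution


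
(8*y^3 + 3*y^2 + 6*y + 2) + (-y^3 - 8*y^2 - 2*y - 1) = 7*y^3 - 5*y^2 + 4*y + 1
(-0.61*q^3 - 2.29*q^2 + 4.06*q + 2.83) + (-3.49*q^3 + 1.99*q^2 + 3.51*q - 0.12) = -4.1*q^3 - 0.3*q^2 + 7.57*q + 2.71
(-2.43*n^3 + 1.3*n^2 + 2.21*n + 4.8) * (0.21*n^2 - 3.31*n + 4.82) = -0.5103*n^5 + 8.3163*n^4 - 15.5515*n^3 - 0.0410999999999992*n^2 - 5.2358*n + 23.136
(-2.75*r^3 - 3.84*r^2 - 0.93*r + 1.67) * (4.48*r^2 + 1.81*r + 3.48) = -12.32*r^5 - 22.1807*r^4 - 20.6868*r^3 - 7.5649*r^2 - 0.2137*r + 5.8116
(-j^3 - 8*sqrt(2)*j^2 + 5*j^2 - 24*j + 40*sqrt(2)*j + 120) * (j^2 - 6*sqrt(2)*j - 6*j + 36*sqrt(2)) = -j^5 - 2*sqrt(2)*j^4 + 11*j^4 + 22*sqrt(2)*j^3 + 42*j^3 - 792*j^2 + 84*sqrt(2)*j^2 - 1584*sqrt(2)*j + 2160*j + 4320*sqrt(2)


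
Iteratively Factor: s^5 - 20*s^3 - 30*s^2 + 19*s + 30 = (s - 5)*(s^4 + 5*s^3 + 5*s^2 - 5*s - 6) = (s - 5)*(s + 3)*(s^3 + 2*s^2 - s - 2) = (s - 5)*(s - 1)*(s + 3)*(s^2 + 3*s + 2) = (s - 5)*(s - 1)*(s + 1)*(s + 3)*(s + 2)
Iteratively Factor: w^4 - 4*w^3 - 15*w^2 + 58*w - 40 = (w - 1)*(w^3 - 3*w^2 - 18*w + 40) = (w - 2)*(w - 1)*(w^2 - w - 20) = (w - 5)*(w - 2)*(w - 1)*(w + 4)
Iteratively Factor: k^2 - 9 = (k + 3)*(k - 3)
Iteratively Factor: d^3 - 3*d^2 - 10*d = (d + 2)*(d^2 - 5*d) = d*(d + 2)*(d - 5)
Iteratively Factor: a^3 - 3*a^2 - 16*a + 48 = (a + 4)*(a^2 - 7*a + 12) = (a - 4)*(a + 4)*(a - 3)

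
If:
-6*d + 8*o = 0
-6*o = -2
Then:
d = 4/9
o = 1/3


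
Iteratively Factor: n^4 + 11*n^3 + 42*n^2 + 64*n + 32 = (n + 1)*(n^3 + 10*n^2 + 32*n + 32) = (n + 1)*(n + 4)*(n^2 + 6*n + 8) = (n + 1)*(n + 4)^2*(n + 2)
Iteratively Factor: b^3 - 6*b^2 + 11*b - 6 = (b - 2)*(b^2 - 4*b + 3) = (b - 2)*(b - 1)*(b - 3)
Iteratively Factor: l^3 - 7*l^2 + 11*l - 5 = (l - 1)*(l^2 - 6*l + 5) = (l - 5)*(l - 1)*(l - 1)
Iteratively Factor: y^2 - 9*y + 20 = (y - 5)*(y - 4)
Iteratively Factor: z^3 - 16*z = (z + 4)*(z^2 - 4*z) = (z - 4)*(z + 4)*(z)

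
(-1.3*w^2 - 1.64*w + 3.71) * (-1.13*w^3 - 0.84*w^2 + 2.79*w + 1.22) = 1.469*w^5 + 2.9452*w^4 - 6.4417*w^3 - 9.278*w^2 + 8.3501*w + 4.5262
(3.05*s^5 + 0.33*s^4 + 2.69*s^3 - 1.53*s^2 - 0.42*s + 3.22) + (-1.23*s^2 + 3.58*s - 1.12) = 3.05*s^5 + 0.33*s^4 + 2.69*s^3 - 2.76*s^2 + 3.16*s + 2.1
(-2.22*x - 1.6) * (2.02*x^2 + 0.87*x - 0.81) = -4.4844*x^3 - 5.1634*x^2 + 0.4062*x + 1.296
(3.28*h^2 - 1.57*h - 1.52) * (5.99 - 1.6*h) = -5.248*h^3 + 22.1592*h^2 - 6.9723*h - 9.1048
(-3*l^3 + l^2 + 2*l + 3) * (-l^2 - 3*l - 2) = 3*l^5 + 8*l^4 + l^3 - 11*l^2 - 13*l - 6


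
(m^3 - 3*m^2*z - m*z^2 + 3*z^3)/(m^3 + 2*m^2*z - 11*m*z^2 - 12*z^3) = (m - z)/(m + 4*z)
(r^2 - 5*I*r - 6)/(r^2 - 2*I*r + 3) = (r - 2*I)/(r + I)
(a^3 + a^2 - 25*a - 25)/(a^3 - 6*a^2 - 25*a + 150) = (a + 1)/(a - 6)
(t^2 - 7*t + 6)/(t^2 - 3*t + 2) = (t - 6)/(t - 2)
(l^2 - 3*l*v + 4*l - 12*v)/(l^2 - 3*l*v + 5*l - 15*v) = (l + 4)/(l + 5)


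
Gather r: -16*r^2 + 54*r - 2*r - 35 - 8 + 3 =-16*r^2 + 52*r - 40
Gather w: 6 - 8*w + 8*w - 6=0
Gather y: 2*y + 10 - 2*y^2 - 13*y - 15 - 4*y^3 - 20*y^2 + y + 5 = -4*y^3 - 22*y^2 - 10*y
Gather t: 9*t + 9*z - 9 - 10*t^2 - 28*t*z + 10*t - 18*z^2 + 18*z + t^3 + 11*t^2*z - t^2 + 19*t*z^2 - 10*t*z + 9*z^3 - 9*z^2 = t^3 + t^2*(11*z - 11) + t*(19*z^2 - 38*z + 19) + 9*z^3 - 27*z^2 + 27*z - 9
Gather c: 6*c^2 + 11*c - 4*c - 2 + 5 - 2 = 6*c^2 + 7*c + 1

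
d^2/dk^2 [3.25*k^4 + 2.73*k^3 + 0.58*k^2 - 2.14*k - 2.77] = 39.0*k^2 + 16.38*k + 1.16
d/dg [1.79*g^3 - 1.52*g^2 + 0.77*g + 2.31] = 5.37*g^2 - 3.04*g + 0.77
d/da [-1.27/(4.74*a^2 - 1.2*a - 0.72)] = (12.0396*a - 1.524)/(-4.74*a^2 + 1.2*a + 0.72)^2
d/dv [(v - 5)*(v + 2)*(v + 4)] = 3*v^2 + 2*v - 22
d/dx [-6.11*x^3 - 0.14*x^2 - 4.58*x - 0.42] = -18.33*x^2 - 0.28*x - 4.58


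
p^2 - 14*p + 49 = (p - 7)^2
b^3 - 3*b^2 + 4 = (b - 2)^2*(b + 1)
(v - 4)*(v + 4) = v^2 - 16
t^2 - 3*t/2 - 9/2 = (t - 3)*(t + 3/2)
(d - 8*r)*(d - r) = d^2 - 9*d*r + 8*r^2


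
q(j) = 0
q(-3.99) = 0.00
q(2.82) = 0.00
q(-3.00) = 0.00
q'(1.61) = 0.00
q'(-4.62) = 0.00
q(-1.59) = 0.00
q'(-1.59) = 0.00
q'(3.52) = 0.00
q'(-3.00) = 0.00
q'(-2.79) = 0.00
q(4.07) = 0.00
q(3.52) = 0.00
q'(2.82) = 0.00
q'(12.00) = 0.00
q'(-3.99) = 0.00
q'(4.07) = 0.00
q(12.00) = 0.00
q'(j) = 0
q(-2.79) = 0.00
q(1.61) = 0.00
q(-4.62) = 0.00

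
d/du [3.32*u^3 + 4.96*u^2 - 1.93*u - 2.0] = 9.96*u^2 + 9.92*u - 1.93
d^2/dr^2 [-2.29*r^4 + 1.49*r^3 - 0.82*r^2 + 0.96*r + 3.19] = -27.48*r^2 + 8.94*r - 1.64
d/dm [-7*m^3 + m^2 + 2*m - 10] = -21*m^2 + 2*m + 2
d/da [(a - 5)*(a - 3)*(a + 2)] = 3*a^2 - 12*a - 1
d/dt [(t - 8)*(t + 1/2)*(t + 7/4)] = 3*t^2 - 23*t/2 - 137/8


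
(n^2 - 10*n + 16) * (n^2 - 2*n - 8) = n^4 - 12*n^3 + 28*n^2 + 48*n - 128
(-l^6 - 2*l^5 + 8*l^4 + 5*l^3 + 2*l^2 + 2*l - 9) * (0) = 0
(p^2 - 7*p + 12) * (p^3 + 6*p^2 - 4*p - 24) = p^5 - p^4 - 34*p^3 + 76*p^2 + 120*p - 288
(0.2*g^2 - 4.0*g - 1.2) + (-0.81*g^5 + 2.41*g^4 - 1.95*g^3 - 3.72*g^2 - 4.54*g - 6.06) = -0.81*g^5 + 2.41*g^4 - 1.95*g^3 - 3.52*g^2 - 8.54*g - 7.26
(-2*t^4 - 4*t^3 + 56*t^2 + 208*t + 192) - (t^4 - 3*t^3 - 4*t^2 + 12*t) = -3*t^4 - t^3 + 60*t^2 + 196*t + 192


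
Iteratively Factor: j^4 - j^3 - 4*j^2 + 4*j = (j + 2)*(j^3 - 3*j^2 + 2*j) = j*(j + 2)*(j^2 - 3*j + 2) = j*(j - 2)*(j + 2)*(j - 1)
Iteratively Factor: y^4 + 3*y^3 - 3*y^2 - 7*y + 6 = (y + 2)*(y^3 + y^2 - 5*y + 3) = (y - 1)*(y + 2)*(y^2 + 2*y - 3) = (y - 1)^2*(y + 2)*(y + 3)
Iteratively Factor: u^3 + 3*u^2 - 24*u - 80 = (u - 5)*(u^2 + 8*u + 16) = (u - 5)*(u + 4)*(u + 4)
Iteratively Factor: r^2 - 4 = (r - 2)*(r + 2)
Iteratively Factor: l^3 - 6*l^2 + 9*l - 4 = (l - 1)*(l^2 - 5*l + 4) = (l - 1)^2*(l - 4)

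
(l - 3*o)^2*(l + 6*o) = l^3 - 27*l*o^2 + 54*o^3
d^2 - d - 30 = (d - 6)*(d + 5)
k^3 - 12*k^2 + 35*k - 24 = (k - 8)*(k - 3)*(k - 1)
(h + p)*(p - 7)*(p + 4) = h*p^2 - 3*h*p - 28*h + p^3 - 3*p^2 - 28*p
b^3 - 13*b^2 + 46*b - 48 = (b - 8)*(b - 3)*(b - 2)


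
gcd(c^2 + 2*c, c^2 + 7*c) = c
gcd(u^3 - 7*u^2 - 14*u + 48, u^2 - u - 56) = u - 8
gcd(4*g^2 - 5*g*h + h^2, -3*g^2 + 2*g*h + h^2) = g - h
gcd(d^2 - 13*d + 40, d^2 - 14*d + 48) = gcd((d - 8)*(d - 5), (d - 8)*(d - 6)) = d - 8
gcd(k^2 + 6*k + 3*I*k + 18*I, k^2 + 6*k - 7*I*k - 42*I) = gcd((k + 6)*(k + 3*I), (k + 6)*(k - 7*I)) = k + 6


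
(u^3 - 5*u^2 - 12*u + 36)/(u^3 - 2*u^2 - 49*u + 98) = (u^2 - 3*u - 18)/(u^2 - 49)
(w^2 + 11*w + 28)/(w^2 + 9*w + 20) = (w + 7)/(w + 5)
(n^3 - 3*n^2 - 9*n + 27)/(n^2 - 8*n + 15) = (n^2 - 9)/(n - 5)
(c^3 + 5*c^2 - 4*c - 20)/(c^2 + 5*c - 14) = (c^2 + 7*c + 10)/(c + 7)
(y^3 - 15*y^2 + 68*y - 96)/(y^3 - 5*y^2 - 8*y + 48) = (y^2 - 11*y + 24)/(y^2 - y - 12)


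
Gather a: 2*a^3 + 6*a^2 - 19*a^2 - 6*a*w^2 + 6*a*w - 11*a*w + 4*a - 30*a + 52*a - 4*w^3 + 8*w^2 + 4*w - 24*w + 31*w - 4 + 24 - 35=2*a^3 - 13*a^2 + a*(-6*w^2 - 5*w + 26) - 4*w^3 + 8*w^2 + 11*w - 15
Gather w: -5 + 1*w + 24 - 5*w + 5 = 24 - 4*w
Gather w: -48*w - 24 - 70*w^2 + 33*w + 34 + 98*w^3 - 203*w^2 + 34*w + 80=98*w^3 - 273*w^2 + 19*w + 90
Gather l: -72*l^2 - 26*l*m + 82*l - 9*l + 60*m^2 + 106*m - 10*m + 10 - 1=-72*l^2 + l*(73 - 26*m) + 60*m^2 + 96*m + 9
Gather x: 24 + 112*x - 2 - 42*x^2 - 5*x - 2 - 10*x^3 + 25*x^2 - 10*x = -10*x^3 - 17*x^2 + 97*x + 20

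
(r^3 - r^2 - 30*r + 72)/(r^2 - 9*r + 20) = (r^2 + 3*r - 18)/(r - 5)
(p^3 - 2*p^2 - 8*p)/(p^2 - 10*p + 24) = p*(p + 2)/(p - 6)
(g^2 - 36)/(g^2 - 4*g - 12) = (g + 6)/(g + 2)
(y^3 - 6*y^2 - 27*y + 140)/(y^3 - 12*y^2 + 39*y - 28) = (y + 5)/(y - 1)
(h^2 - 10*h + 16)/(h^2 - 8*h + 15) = (h^2 - 10*h + 16)/(h^2 - 8*h + 15)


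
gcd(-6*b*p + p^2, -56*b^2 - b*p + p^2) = 1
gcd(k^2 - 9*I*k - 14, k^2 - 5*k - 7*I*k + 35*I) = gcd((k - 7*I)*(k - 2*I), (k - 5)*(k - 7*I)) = k - 7*I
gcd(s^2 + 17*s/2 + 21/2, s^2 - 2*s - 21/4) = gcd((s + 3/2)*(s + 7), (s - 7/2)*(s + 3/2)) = s + 3/2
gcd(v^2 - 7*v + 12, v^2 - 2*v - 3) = v - 3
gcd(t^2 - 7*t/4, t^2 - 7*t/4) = t^2 - 7*t/4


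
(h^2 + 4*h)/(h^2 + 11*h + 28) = h/(h + 7)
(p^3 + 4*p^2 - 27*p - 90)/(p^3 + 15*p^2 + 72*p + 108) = (p - 5)/(p + 6)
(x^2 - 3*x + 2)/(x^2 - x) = (x - 2)/x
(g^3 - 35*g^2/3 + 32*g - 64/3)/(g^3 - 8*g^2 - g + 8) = (g - 8/3)/(g + 1)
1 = 1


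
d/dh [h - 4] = 1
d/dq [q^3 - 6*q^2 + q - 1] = 3*q^2 - 12*q + 1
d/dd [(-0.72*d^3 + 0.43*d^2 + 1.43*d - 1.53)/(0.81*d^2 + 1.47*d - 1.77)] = (-0.5832*d^4 - 2.1168*d^3 + 3.297*d^2 + 0.9564*d - 0.282)/(0.6561*d^4 + 2.3814*d^3 - 0.706500000000001*d^2 - 5.2038*d + 3.1329)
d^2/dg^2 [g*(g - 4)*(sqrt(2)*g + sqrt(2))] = 6*sqrt(2)*(g - 1)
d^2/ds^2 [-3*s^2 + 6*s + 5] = -6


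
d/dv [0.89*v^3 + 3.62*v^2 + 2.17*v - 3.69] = 2.67*v^2 + 7.24*v + 2.17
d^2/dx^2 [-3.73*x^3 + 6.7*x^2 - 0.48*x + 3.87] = 13.4 - 22.38*x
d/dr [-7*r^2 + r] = 1 - 14*r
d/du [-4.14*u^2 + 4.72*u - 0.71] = 4.72 - 8.28*u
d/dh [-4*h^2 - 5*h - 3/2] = -8*h - 5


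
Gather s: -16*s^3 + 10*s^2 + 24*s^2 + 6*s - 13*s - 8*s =-16*s^3 + 34*s^2 - 15*s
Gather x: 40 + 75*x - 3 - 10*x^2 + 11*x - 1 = -10*x^2 + 86*x + 36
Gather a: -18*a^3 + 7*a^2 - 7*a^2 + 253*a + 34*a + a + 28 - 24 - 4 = -18*a^3 + 288*a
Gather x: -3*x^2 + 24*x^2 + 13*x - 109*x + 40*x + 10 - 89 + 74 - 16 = 21*x^2 - 56*x - 21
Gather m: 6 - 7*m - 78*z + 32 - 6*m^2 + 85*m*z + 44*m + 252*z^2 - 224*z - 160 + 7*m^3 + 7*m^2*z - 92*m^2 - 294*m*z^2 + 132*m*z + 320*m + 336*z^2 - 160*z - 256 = 7*m^3 + m^2*(7*z - 98) + m*(-294*z^2 + 217*z + 357) + 588*z^2 - 462*z - 378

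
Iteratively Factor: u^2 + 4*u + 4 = (u + 2)*(u + 2)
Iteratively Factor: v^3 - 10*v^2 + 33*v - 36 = (v - 4)*(v^2 - 6*v + 9) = (v - 4)*(v - 3)*(v - 3)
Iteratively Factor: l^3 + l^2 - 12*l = (l + 4)*(l^2 - 3*l) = (l - 3)*(l + 4)*(l)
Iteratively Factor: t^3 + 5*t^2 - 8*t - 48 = (t + 4)*(t^2 + t - 12) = (t - 3)*(t + 4)*(t + 4)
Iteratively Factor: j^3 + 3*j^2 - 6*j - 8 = (j - 2)*(j^2 + 5*j + 4) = (j - 2)*(j + 4)*(j + 1)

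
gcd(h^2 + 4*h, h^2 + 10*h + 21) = 1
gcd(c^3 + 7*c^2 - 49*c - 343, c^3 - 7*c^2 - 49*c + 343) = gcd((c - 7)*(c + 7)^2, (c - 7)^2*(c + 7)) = c^2 - 49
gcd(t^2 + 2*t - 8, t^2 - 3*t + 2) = t - 2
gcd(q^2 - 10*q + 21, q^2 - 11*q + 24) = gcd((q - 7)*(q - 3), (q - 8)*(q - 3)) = q - 3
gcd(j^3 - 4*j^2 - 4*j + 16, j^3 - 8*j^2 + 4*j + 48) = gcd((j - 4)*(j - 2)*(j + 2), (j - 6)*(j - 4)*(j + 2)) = j^2 - 2*j - 8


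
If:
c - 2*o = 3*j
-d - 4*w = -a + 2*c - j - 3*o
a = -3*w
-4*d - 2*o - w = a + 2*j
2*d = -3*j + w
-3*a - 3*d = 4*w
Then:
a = 0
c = 0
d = 0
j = 0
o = 0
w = 0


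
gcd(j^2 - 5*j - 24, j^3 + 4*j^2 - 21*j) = 1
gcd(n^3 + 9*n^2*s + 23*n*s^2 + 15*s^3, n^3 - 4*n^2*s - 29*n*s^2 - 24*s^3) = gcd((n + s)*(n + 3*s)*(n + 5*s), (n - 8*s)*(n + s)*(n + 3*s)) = n^2 + 4*n*s + 3*s^2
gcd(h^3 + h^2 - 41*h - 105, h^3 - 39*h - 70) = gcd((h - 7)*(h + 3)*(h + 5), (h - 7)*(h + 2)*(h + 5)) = h^2 - 2*h - 35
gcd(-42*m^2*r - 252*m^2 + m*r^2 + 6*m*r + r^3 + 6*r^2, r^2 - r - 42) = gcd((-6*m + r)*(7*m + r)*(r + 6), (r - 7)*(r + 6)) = r + 6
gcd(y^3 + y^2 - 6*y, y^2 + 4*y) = y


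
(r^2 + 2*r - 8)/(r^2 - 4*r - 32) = (r - 2)/(r - 8)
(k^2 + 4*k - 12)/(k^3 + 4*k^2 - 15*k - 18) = (k - 2)/(k^2 - 2*k - 3)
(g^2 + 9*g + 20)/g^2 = 1 + 9/g + 20/g^2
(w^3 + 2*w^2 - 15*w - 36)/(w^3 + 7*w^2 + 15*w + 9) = (w - 4)/(w + 1)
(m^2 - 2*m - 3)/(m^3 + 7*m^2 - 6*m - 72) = (m + 1)/(m^2 + 10*m + 24)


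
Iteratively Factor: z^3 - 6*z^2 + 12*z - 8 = (z - 2)*(z^2 - 4*z + 4) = (z - 2)^2*(z - 2)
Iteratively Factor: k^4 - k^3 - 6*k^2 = (k - 3)*(k^3 + 2*k^2) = k*(k - 3)*(k^2 + 2*k) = k^2*(k - 3)*(k + 2)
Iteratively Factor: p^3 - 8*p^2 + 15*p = (p - 5)*(p^2 - 3*p) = p*(p - 5)*(p - 3)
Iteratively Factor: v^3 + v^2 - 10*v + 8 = (v - 2)*(v^2 + 3*v - 4) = (v - 2)*(v - 1)*(v + 4)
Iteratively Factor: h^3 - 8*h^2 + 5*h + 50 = (h - 5)*(h^2 - 3*h - 10) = (h - 5)*(h + 2)*(h - 5)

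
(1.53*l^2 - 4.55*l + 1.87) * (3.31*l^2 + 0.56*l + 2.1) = 5.0643*l^4 - 14.2037*l^3 + 6.8547*l^2 - 8.5078*l + 3.927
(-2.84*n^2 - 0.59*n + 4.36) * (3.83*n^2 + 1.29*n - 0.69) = -10.8772*n^4 - 5.9233*n^3 + 17.8973*n^2 + 6.0315*n - 3.0084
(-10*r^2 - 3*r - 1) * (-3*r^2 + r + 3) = 30*r^4 - r^3 - 30*r^2 - 10*r - 3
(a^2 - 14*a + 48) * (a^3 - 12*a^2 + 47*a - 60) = a^5 - 26*a^4 + 263*a^3 - 1294*a^2 + 3096*a - 2880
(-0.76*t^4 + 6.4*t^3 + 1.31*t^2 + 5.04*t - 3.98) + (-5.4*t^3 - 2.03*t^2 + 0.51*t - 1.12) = -0.76*t^4 + 1.0*t^3 - 0.72*t^2 + 5.55*t - 5.1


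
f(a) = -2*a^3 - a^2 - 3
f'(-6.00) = -204.00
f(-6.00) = 393.00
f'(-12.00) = -840.00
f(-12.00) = 3309.00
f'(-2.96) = -46.65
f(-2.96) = 40.11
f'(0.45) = -2.12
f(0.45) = -3.38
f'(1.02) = -8.28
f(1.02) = -6.16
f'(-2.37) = -28.96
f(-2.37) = 18.01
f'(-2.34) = -28.17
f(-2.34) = 17.15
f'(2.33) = -37.23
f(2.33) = -33.73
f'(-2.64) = -36.54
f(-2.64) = 26.83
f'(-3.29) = -58.36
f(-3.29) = 57.40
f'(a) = -6*a^2 - 2*a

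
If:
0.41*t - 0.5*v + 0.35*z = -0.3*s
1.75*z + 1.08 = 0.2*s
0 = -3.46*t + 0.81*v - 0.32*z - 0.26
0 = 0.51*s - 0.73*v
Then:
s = 4.18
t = 0.62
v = 2.92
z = -0.14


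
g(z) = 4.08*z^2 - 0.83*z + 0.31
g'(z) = 8.16*z - 0.83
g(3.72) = 53.68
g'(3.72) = 29.53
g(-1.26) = 7.83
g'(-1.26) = -11.11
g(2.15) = 17.39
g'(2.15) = 16.71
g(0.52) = 0.98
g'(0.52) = 3.41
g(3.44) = 45.74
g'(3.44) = 27.24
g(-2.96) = 38.51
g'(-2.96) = -24.98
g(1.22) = 5.37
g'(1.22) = 9.13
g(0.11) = 0.27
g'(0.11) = 0.07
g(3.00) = 34.54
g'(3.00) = 23.65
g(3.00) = 34.54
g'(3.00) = 23.65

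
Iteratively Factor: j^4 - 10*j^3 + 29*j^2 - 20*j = (j)*(j^3 - 10*j^2 + 29*j - 20) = j*(j - 5)*(j^2 - 5*j + 4) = j*(j - 5)*(j - 4)*(j - 1)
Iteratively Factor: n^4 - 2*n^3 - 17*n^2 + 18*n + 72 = (n + 2)*(n^3 - 4*n^2 - 9*n + 36) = (n - 3)*(n + 2)*(n^2 - n - 12) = (n - 4)*(n - 3)*(n + 2)*(n + 3)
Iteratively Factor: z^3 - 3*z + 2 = (z - 1)*(z^2 + z - 2) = (z - 1)^2*(z + 2)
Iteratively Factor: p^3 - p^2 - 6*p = (p)*(p^2 - p - 6) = p*(p + 2)*(p - 3)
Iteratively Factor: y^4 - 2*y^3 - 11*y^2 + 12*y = (y - 4)*(y^3 + 2*y^2 - 3*y) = (y - 4)*(y - 1)*(y^2 + 3*y) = y*(y - 4)*(y - 1)*(y + 3)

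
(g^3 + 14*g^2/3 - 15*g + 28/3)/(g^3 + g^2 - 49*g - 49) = (3*g^2 - 7*g + 4)/(3*(g^2 - 6*g - 7))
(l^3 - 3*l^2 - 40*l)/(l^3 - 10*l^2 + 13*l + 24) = l*(l + 5)/(l^2 - 2*l - 3)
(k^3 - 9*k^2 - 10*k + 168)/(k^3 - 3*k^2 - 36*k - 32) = (k^2 - 13*k + 42)/(k^2 - 7*k - 8)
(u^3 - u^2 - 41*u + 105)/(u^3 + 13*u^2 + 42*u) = (u^2 - 8*u + 15)/(u*(u + 6))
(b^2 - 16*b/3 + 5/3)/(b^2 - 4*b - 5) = (b - 1/3)/(b + 1)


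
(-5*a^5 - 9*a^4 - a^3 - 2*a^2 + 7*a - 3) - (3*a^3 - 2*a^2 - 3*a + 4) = -5*a^5 - 9*a^4 - 4*a^3 + 10*a - 7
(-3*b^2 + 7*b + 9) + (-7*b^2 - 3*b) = -10*b^2 + 4*b + 9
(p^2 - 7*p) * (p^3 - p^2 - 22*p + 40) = p^5 - 8*p^4 - 15*p^3 + 194*p^2 - 280*p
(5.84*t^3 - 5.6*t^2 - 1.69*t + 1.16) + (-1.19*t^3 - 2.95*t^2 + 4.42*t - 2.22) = 4.65*t^3 - 8.55*t^2 + 2.73*t - 1.06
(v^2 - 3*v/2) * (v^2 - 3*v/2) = v^4 - 3*v^3 + 9*v^2/4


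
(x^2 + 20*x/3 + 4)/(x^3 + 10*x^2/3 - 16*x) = (3*x + 2)/(x*(3*x - 8))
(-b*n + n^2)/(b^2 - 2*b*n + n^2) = -n/(b - n)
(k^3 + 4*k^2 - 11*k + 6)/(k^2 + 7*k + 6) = (k^2 - 2*k + 1)/(k + 1)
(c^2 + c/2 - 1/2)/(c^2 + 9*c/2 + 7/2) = (2*c - 1)/(2*c + 7)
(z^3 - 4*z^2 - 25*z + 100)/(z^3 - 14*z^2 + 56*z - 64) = (z^2 - 25)/(z^2 - 10*z + 16)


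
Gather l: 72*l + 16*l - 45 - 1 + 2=88*l - 44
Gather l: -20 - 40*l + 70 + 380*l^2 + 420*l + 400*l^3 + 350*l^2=400*l^3 + 730*l^2 + 380*l + 50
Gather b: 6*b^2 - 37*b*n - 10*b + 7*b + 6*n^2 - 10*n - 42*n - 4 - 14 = 6*b^2 + b*(-37*n - 3) + 6*n^2 - 52*n - 18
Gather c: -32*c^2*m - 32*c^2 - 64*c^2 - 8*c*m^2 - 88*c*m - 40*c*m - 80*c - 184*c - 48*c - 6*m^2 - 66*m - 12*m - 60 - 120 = c^2*(-32*m - 96) + c*(-8*m^2 - 128*m - 312) - 6*m^2 - 78*m - 180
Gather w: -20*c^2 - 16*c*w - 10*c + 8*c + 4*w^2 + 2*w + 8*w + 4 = -20*c^2 - 2*c + 4*w^2 + w*(10 - 16*c) + 4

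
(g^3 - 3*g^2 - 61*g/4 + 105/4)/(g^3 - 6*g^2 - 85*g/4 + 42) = (g - 5)/(g - 8)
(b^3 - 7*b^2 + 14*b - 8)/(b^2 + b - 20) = (b^2 - 3*b + 2)/(b + 5)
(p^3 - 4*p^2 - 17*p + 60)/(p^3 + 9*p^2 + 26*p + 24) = (p^2 - 8*p + 15)/(p^2 + 5*p + 6)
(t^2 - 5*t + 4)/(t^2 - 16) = (t - 1)/(t + 4)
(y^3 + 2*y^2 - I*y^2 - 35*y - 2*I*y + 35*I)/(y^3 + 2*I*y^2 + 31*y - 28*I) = (y^2 + 2*y - 35)/(y^2 + 3*I*y + 28)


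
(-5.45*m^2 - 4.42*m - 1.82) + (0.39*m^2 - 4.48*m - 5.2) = -5.06*m^2 - 8.9*m - 7.02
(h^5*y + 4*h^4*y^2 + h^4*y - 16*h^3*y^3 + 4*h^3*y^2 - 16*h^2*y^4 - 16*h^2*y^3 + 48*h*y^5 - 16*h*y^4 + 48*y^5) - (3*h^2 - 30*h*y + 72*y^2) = h^5*y + 4*h^4*y^2 + h^4*y - 16*h^3*y^3 + 4*h^3*y^2 - 16*h^2*y^4 - 16*h^2*y^3 - 3*h^2 + 48*h*y^5 - 16*h*y^4 + 30*h*y + 48*y^5 - 72*y^2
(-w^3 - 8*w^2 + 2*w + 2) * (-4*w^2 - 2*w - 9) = 4*w^5 + 34*w^4 + 17*w^3 + 60*w^2 - 22*w - 18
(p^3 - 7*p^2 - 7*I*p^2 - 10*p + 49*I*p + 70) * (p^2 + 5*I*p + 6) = p^5 - 7*p^4 - 2*I*p^4 + 31*p^3 + 14*I*p^3 - 217*p^2 - 92*I*p^2 - 60*p + 644*I*p + 420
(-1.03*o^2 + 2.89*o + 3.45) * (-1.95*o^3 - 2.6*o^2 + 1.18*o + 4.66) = 2.0085*o^5 - 2.9575*o^4 - 15.4569*o^3 - 10.3596*o^2 + 17.5384*o + 16.077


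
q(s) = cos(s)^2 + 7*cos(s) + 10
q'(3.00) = -0.71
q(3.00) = 4.05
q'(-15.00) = 3.56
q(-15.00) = 5.26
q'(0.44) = -3.75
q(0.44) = 17.15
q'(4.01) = 4.36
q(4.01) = 5.90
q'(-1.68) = 6.74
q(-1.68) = 9.25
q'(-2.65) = 2.47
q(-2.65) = 4.61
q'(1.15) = -7.14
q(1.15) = 13.03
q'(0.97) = -6.71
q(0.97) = 14.28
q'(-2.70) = 2.22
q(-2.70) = 4.49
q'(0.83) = -6.16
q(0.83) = 15.18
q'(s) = -2*sin(s)*cos(s) - 7*sin(s)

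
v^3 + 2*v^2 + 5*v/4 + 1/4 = (v + 1/2)^2*(v + 1)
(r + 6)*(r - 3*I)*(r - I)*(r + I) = r^4 + 6*r^3 - 3*I*r^3 + r^2 - 18*I*r^2 + 6*r - 3*I*r - 18*I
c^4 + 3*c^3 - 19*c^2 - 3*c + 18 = (c - 3)*(c - 1)*(c + 1)*(c + 6)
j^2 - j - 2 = (j - 2)*(j + 1)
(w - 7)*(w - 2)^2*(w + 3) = w^4 - 8*w^3 - w^2 + 68*w - 84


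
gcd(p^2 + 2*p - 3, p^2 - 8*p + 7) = p - 1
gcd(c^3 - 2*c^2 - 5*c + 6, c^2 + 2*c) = c + 2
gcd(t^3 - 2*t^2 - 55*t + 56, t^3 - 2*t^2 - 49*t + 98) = t + 7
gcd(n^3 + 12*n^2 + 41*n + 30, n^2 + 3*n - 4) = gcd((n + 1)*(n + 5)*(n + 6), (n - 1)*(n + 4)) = 1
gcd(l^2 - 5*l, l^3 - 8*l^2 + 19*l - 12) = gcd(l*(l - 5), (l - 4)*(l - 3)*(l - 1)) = 1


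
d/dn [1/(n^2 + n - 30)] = (-2*n - 1)/(n^2 + n - 30)^2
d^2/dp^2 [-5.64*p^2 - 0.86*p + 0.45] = -11.2800000000000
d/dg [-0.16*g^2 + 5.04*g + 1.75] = 5.04 - 0.32*g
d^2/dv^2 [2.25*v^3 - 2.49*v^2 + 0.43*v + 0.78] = 13.5*v - 4.98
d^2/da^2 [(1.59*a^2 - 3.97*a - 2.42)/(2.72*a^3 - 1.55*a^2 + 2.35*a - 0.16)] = (23.526912*a^6 - 176.229888*a^5 - 175.404096*a^4 + 216.190852*a^3 - 150.794988*a^2 + 52.477356*a - 28.432612)/(20.123648*a^9 - 34.40256*a^8 + 71.76312*a^7 - 66.720707*a^6 + 66.048585*a^5 - 32.969145*a^4 + 16.683571*a^3 - 2.76984*a^2 + 0.18048*a - 0.004096)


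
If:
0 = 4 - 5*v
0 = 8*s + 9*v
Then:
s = -9/10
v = 4/5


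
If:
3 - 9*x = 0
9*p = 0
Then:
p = 0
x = 1/3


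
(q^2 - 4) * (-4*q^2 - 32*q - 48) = -4*q^4 - 32*q^3 - 32*q^2 + 128*q + 192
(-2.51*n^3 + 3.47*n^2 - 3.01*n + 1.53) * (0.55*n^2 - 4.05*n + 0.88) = -1.3805*n^5 + 12.074*n^4 - 17.9178*n^3 + 16.0856*n^2 - 8.8453*n + 1.3464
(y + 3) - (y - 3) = 6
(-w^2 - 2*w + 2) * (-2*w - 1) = 2*w^3 + 5*w^2 - 2*w - 2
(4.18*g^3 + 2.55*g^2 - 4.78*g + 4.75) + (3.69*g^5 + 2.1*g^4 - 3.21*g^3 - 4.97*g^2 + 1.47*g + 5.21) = 3.69*g^5 + 2.1*g^4 + 0.97*g^3 - 2.42*g^2 - 3.31*g + 9.96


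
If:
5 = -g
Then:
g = -5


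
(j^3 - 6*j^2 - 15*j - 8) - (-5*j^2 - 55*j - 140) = j^3 - j^2 + 40*j + 132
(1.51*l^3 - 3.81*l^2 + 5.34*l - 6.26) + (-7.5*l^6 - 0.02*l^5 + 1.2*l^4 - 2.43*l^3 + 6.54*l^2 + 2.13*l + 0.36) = -7.5*l^6 - 0.02*l^5 + 1.2*l^4 - 0.92*l^3 + 2.73*l^2 + 7.47*l - 5.9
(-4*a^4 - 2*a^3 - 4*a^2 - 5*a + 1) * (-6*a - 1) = 24*a^5 + 16*a^4 + 26*a^3 + 34*a^2 - a - 1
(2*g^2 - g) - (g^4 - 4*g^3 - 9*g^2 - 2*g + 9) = -g^4 + 4*g^3 + 11*g^2 + g - 9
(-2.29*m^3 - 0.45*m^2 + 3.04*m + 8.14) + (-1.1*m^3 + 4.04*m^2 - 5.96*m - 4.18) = -3.39*m^3 + 3.59*m^2 - 2.92*m + 3.96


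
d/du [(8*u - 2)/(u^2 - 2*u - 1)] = 4*(-2*u^2 + u - 3)/(u^4 - 4*u^3 + 2*u^2 + 4*u + 1)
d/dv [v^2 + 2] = 2*v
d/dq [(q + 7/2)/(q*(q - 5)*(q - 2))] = (-4*q^3 - 7*q^2 + 98*q - 70)/(2*q^2*(q^4 - 14*q^3 + 69*q^2 - 140*q + 100))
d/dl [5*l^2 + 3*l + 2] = 10*l + 3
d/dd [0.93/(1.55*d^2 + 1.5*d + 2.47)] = (-2.883*d - 1.395)/(1.55*d^2 + 1.5*d + 2.47)^2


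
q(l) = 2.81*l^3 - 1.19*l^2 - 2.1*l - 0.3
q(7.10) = 930.53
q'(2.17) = 32.43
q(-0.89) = -1.35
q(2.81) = 46.75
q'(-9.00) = 702.15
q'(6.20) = 307.19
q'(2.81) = 57.78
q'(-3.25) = 94.68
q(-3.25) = -102.51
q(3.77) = 125.44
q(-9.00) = -2126.28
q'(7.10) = 405.96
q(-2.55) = -49.28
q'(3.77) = 108.74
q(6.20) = 610.64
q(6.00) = 551.22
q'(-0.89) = 6.70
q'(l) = 8.43*l^2 - 2.38*l - 2.1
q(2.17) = 18.25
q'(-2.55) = 58.79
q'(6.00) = 287.10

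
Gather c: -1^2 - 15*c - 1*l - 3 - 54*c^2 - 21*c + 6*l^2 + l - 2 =-54*c^2 - 36*c + 6*l^2 - 6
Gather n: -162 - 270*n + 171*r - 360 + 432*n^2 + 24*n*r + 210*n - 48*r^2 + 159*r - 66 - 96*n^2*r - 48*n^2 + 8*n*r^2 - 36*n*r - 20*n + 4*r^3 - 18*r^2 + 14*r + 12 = n^2*(384 - 96*r) + n*(8*r^2 - 12*r - 80) + 4*r^3 - 66*r^2 + 344*r - 576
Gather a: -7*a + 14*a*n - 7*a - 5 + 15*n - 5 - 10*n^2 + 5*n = a*(14*n - 14) - 10*n^2 + 20*n - 10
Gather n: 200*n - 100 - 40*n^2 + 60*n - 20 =-40*n^2 + 260*n - 120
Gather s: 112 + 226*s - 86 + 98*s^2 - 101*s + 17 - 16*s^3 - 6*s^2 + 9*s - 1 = -16*s^3 + 92*s^2 + 134*s + 42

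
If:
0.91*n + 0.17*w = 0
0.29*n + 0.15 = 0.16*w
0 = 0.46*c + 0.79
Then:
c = -1.72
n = -0.13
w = 0.70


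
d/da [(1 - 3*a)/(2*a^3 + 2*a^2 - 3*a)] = (12*a^3 - 4*a + 3)/(a^2*(4*a^4 + 8*a^3 - 8*a^2 - 12*a + 9))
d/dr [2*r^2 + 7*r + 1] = 4*r + 7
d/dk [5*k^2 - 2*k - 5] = 10*k - 2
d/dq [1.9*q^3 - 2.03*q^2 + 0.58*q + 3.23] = 5.7*q^2 - 4.06*q + 0.58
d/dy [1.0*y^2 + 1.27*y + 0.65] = 2.0*y + 1.27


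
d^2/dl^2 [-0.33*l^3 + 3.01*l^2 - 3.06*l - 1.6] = 6.02 - 1.98*l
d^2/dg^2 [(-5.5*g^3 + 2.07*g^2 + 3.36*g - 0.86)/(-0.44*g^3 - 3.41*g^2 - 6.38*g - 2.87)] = (-17.305904*g^6 - 96.5405760000003*g^5 - 76.7294880000009*g^4 + 428.128712*g^3 + 851.202858*g^2 + 574.861452*g + 142.12491)/(0.085184*g^9 + 1.980528*g^8 + 19.054596*g^7 + 98.754029*g^6 + 302.12853*g^5 + 564.863937*g^4 + 645.201656*g^3 + 434.728371*g^2 + 157.654266*g + 23.639903)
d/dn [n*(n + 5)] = 2*n + 5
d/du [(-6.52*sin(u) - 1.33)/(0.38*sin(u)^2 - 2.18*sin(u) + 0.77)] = (2.4776*sin(u)^2 + 1.0108*sin(u) - 7.9198)*cos(u)/(0.1444*sin(u)^4 - 1.6568*sin(u)^3 + 5.3376*sin(u)^2 - 3.3572*sin(u) + 0.5929)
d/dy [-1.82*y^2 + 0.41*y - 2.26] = 0.41 - 3.64*y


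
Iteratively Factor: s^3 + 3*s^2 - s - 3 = (s - 1)*(s^2 + 4*s + 3) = (s - 1)*(s + 1)*(s + 3)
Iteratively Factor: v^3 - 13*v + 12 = (v + 4)*(v^2 - 4*v + 3) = (v - 1)*(v + 4)*(v - 3)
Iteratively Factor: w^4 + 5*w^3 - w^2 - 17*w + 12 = (w + 3)*(w^3 + 2*w^2 - 7*w + 4) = (w - 1)*(w + 3)*(w^2 + 3*w - 4) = (w - 1)^2*(w + 3)*(w + 4)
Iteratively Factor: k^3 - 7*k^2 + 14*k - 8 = (k - 1)*(k^2 - 6*k + 8) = (k - 2)*(k - 1)*(k - 4)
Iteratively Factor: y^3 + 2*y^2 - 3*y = (y)*(y^2 + 2*y - 3) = y*(y + 3)*(y - 1)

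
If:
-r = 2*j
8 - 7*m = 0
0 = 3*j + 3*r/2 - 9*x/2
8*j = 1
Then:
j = 1/8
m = 8/7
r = -1/4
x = 0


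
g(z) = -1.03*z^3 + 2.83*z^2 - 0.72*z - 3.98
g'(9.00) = -200.07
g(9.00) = -532.10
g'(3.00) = -11.55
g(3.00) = -8.48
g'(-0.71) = -6.30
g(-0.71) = -1.67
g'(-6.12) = -151.09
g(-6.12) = 342.52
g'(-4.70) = -95.58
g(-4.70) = 168.86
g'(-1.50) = -16.16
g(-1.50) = 6.94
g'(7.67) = -139.09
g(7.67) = -307.77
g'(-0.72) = -6.40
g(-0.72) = -1.61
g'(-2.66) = -37.64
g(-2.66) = 37.34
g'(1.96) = -1.50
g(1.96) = -2.27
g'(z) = -3.09*z^2 + 5.66*z - 0.72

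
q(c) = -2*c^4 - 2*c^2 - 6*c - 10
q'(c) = -8*c^3 - 4*c - 6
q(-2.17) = -50.75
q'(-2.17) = 84.43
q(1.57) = -36.50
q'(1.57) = -43.24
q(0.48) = -13.45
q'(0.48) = -8.80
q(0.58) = -14.38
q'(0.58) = -9.88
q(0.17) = -11.08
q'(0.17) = -6.72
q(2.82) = -169.31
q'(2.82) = -196.69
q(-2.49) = -84.34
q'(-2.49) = 127.47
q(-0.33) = -8.26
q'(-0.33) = -4.39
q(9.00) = -13348.00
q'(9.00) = -5874.00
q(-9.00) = -13240.00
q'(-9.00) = 5862.00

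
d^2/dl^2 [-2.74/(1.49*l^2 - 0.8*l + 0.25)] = (12.166148*l^2 - 6.53216*l - 2.74*(2.98*l - 0.8)*(5.96*l - 1.6) + 2.0413)/(1.49*l^2 - 0.8*l + 0.25)^3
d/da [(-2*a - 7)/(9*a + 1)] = 61/(9*a + 1)^2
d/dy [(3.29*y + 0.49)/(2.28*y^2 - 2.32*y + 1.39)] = (-7.5012*y^2 - 2.2344*y + 5.7099)/(5.1984*y^4 - 10.5792*y^3 + 11.7208*y^2 - 6.4496*y + 1.9321)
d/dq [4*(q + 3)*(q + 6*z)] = 8*q + 24*z + 12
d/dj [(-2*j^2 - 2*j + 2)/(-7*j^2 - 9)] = 2*(-7*j^2 + 32*j + 9)/(49*j^4 + 126*j^2 + 81)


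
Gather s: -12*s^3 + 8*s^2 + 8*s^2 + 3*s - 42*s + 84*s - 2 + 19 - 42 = -12*s^3 + 16*s^2 + 45*s - 25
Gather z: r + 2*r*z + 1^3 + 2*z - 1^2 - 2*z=2*r*z + r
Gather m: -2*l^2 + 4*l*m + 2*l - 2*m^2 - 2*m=-2*l^2 + 2*l - 2*m^2 + m*(4*l - 2)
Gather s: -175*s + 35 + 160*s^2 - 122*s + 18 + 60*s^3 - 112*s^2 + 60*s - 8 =60*s^3 + 48*s^2 - 237*s + 45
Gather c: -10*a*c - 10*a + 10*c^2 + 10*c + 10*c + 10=-10*a + 10*c^2 + c*(20 - 10*a) + 10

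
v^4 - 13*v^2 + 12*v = v*(v - 3)*(v - 1)*(v + 4)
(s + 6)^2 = s^2 + 12*s + 36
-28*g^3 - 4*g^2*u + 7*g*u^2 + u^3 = (-2*g + u)*(2*g + u)*(7*g + u)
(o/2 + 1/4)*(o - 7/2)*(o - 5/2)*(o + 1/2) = o^4/2 - 5*o^3/2 + 3*o^2/2 + 29*o/8 + 35/32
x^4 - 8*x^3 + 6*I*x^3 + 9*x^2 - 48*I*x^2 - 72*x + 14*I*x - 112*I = (x - 8)*(x - 2*I)*(x + I)*(x + 7*I)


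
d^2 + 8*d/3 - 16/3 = (d - 4/3)*(d + 4)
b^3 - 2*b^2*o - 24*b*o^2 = b*(b - 6*o)*(b + 4*o)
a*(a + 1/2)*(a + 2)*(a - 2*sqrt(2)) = a^4 - 2*sqrt(2)*a^3 + 5*a^3/2 - 5*sqrt(2)*a^2 + a^2 - 2*sqrt(2)*a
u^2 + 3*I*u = u*(u + 3*I)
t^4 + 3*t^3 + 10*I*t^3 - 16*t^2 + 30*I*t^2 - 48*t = t*(t + 3)*(t + 2*I)*(t + 8*I)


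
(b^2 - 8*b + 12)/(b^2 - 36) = (b - 2)/(b + 6)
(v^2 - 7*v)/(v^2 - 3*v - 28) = v/(v + 4)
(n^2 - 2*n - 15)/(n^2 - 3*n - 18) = (n - 5)/(n - 6)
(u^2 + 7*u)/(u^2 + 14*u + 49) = u/(u + 7)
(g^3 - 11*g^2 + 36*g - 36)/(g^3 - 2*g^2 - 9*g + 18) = (g - 6)/(g + 3)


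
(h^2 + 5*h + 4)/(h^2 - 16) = (h + 1)/(h - 4)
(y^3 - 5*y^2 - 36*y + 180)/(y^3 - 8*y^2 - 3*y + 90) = (y + 6)/(y + 3)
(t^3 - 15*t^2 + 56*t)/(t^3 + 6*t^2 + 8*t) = (t^2 - 15*t + 56)/(t^2 + 6*t + 8)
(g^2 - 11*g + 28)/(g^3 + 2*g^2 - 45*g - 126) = (g - 4)/(g^2 + 9*g + 18)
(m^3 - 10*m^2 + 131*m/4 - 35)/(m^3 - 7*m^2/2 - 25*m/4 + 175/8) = 2*(m - 4)/(2*m + 5)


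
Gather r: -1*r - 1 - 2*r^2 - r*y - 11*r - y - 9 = -2*r^2 + r*(-y - 12) - y - 10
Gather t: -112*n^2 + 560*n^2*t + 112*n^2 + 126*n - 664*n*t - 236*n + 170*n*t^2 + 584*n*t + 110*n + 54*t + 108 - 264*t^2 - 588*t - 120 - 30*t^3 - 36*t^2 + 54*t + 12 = -30*t^3 + t^2*(170*n - 300) + t*(560*n^2 - 80*n - 480)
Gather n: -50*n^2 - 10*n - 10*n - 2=-50*n^2 - 20*n - 2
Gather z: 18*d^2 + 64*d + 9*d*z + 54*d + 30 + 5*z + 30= 18*d^2 + 118*d + z*(9*d + 5) + 60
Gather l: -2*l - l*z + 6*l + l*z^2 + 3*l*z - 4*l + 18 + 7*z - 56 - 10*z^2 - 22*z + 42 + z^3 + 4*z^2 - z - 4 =l*(z^2 + 2*z) + z^3 - 6*z^2 - 16*z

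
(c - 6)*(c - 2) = c^2 - 8*c + 12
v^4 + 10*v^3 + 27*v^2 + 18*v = v*(v + 1)*(v + 3)*(v + 6)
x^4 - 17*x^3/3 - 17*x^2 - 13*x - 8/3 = (x - 8)*(x + 1/3)*(x + 1)^2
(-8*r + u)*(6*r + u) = -48*r^2 - 2*r*u + u^2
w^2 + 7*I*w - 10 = (w + 2*I)*(w + 5*I)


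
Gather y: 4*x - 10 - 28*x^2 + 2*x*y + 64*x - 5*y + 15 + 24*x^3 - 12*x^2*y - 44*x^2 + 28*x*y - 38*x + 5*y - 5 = 24*x^3 - 72*x^2 + 30*x + y*(-12*x^2 + 30*x)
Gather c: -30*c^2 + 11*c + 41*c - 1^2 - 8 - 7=-30*c^2 + 52*c - 16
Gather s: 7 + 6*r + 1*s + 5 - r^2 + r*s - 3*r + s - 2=-r^2 + 3*r + s*(r + 2) + 10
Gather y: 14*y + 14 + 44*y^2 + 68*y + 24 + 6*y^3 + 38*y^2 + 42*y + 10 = 6*y^3 + 82*y^2 + 124*y + 48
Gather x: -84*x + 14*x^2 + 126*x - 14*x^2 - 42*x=0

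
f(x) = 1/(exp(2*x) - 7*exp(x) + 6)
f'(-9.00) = 0.00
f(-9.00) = 0.17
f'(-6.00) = 0.00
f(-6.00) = 0.17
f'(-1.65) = 0.06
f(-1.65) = 0.21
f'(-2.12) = 0.03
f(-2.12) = 0.19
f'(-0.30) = 2.20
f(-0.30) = 0.73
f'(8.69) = -0.00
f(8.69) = 0.00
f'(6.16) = -0.00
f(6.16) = 0.00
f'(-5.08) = 0.00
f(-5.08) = 0.17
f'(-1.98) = 0.04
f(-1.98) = 0.20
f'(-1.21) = 0.12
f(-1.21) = 0.25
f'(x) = (-2*exp(2*x) + 7*exp(x))/(exp(2*x) - 7*exp(x) + 6)^2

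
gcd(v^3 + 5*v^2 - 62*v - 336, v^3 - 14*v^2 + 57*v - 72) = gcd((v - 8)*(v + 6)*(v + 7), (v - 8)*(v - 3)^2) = v - 8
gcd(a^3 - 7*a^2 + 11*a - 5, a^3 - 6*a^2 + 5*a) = a^2 - 6*a + 5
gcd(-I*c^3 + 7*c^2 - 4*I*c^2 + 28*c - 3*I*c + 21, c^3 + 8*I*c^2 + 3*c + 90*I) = 1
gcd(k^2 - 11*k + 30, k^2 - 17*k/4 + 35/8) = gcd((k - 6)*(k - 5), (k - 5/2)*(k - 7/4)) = 1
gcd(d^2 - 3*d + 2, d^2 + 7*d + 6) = 1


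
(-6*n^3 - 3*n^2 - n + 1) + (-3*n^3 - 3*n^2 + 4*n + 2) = -9*n^3 - 6*n^2 + 3*n + 3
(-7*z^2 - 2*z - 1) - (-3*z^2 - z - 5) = -4*z^2 - z + 4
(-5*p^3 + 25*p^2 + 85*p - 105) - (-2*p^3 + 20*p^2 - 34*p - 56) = -3*p^3 + 5*p^2 + 119*p - 49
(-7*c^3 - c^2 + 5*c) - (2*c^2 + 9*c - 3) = -7*c^3 - 3*c^2 - 4*c + 3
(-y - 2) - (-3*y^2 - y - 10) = 3*y^2 + 8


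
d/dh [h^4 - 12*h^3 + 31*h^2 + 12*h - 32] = 4*h^3 - 36*h^2 + 62*h + 12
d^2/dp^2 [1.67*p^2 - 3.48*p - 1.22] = 3.34000000000000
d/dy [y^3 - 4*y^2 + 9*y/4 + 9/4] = 3*y^2 - 8*y + 9/4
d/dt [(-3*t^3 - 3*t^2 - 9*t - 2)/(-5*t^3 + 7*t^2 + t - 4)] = 2*(-18*t^4 - 48*t^3 + 33*t^2 + 26*t + 19)/(25*t^6 - 70*t^5 + 39*t^4 + 54*t^3 - 55*t^2 - 8*t + 16)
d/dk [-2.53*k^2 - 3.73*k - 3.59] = -5.06*k - 3.73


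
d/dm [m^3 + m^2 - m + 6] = 3*m^2 + 2*m - 1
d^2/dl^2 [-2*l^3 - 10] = -12*l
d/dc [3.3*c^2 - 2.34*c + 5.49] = 6.6*c - 2.34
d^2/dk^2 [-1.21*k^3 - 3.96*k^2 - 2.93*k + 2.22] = -7.26*k - 7.92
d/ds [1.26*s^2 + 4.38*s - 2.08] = 2.52*s + 4.38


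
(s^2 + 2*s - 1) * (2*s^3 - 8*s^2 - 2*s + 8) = 2*s^5 - 4*s^4 - 20*s^3 + 12*s^2 + 18*s - 8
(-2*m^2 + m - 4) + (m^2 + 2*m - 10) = -m^2 + 3*m - 14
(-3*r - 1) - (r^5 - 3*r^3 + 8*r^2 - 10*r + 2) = -r^5 + 3*r^3 - 8*r^2 + 7*r - 3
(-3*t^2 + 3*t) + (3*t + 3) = -3*t^2 + 6*t + 3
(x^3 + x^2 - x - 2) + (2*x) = x^3 + x^2 + x - 2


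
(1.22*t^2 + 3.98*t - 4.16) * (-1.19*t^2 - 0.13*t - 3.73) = -1.4518*t^4 - 4.8948*t^3 - 0.1176*t^2 - 14.3046*t + 15.5168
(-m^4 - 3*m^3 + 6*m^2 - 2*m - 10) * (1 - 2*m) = 2*m^5 + 5*m^4 - 15*m^3 + 10*m^2 + 18*m - 10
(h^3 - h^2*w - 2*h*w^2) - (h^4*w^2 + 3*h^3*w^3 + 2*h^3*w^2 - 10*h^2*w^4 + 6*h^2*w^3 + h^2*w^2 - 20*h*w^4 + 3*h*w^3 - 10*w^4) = -h^4*w^2 - 3*h^3*w^3 - 2*h^3*w^2 + h^3 + 10*h^2*w^4 - 6*h^2*w^3 - h^2*w^2 - h^2*w + 20*h*w^4 - 3*h*w^3 - 2*h*w^2 + 10*w^4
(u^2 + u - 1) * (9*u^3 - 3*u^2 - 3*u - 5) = 9*u^5 + 6*u^4 - 15*u^3 - 5*u^2 - 2*u + 5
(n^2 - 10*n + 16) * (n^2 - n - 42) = n^4 - 11*n^3 - 16*n^2 + 404*n - 672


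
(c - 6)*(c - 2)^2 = c^3 - 10*c^2 + 28*c - 24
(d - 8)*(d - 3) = d^2 - 11*d + 24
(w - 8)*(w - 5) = w^2 - 13*w + 40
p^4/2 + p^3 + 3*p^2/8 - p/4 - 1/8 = (p/2 + 1/2)*(p - 1/2)*(p + 1/2)*(p + 1)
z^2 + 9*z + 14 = (z + 2)*(z + 7)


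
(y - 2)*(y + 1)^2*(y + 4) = y^4 + 4*y^3 - 3*y^2 - 14*y - 8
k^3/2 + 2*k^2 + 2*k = k*(k/2 + 1)*(k + 2)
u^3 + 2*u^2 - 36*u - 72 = (u - 6)*(u + 2)*(u + 6)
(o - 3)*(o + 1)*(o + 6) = o^3 + 4*o^2 - 15*o - 18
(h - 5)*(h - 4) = h^2 - 9*h + 20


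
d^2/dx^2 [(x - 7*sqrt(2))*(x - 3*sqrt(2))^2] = 6*x - 26*sqrt(2)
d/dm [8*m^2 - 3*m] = 16*m - 3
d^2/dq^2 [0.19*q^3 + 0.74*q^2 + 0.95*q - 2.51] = 1.14*q + 1.48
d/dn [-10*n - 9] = -10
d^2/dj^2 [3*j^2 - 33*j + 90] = 6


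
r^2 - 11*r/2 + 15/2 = (r - 3)*(r - 5/2)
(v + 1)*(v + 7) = v^2 + 8*v + 7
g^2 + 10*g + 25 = (g + 5)^2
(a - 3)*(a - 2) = a^2 - 5*a + 6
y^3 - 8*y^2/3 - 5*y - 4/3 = (y - 4)*(y + 1/3)*(y + 1)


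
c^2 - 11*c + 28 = (c - 7)*(c - 4)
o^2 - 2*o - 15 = (o - 5)*(o + 3)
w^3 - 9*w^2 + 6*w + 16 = (w - 8)*(w - 2)*(w + 1)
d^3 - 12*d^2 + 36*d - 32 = (d - 8)*(d - 2)^2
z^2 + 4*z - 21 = (z - 3)*(z + 7)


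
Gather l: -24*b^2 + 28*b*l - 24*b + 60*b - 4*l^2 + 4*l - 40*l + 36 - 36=-24*b^2 + 36*b - 4*l^2 + l*(28*b - 36)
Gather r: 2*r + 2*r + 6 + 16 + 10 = 4*r + 32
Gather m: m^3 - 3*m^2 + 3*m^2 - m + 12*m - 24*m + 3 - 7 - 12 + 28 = m^3 - 13*m + 12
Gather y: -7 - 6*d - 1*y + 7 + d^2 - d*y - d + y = d^2 - d*y - 7*d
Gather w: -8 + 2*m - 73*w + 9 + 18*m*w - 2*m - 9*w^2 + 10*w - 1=-9*w^2 + w*(18*m - 63)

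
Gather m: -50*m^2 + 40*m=-50*m^2 + 40*m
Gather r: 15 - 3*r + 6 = 21 - 3*r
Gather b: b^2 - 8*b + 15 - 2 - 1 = b^2 - 8*b + 12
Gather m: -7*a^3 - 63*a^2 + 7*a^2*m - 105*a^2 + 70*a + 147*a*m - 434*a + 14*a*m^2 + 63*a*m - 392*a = -7*a^3 - 168*a^2 + 14*a*m^2 - 756*a + m*(7*a^2 + 210*a)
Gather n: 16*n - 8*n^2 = -8*n^2 + 16*n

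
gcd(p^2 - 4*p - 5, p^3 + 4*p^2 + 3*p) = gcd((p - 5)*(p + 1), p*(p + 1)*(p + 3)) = p + 1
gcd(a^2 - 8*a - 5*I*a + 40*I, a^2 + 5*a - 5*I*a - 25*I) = a - 5*I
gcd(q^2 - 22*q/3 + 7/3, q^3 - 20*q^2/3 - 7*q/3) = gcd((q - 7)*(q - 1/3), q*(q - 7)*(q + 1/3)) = q - 7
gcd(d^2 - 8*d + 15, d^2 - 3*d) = d - 3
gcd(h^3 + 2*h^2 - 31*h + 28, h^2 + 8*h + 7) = h + 7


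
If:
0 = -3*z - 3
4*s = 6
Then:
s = 3/2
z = -1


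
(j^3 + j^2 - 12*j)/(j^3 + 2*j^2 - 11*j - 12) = j/(j + 1)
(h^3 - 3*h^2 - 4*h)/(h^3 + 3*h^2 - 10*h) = (h^2 - 3*h - 4)/(h^2 + 3*h - 10)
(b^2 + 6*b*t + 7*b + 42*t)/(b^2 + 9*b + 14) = (b + 6*t)/(b + 2)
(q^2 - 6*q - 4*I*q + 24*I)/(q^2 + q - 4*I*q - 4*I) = (q - 6)/(q + 1)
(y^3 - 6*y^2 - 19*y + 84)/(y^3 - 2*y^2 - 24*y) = (y^2 - 10*y + 21)/(y*(y - 6))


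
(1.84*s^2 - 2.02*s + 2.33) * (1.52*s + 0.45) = 2.7968*s^3 - 2.2424*s^2 + 2.6326*s + 1.0485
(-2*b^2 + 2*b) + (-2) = -2*b^2 + 2*b - 2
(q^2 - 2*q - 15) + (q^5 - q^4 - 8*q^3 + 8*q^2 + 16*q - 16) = q^5 - q^4 - 8*q^3 + 9*q^2 + 14*q - 31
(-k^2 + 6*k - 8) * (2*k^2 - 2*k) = -2*k^4 + 14*k^3 - 28*k^2 + 16*k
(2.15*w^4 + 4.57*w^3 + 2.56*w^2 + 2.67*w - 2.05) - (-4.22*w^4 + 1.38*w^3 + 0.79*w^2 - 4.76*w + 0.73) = 6.37*w^4 + 3.19*w^3 + 1.77*w^2 + 7.43*w - 2.78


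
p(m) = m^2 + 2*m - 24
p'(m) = 2*m + 2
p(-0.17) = -24.31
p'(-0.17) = 1.66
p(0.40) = -23.04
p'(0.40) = 2.80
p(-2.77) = -21.87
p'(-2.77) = -3.54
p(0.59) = -22.47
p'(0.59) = 3.18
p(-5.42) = -5.46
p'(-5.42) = -8.84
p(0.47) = -22.84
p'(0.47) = 2.94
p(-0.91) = -24.99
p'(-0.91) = 0.18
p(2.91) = -9.71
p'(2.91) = 7.82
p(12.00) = 144.00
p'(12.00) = 26.00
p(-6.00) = 0.00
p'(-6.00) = -10.00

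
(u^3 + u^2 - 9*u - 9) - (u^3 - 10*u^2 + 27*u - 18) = 11*u^2 - 36*u + 9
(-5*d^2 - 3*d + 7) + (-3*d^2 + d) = -8*d^2 - 2*d + 7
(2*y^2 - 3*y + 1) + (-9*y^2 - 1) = -7*y^2 - 3*y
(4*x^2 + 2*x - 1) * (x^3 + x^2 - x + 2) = 4*x^5 + 6*x^4 - 3*x^3 + 5*x^2 + 5*x - 2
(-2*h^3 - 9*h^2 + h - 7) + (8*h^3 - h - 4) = 6*h^3 - 9*h^2 - 11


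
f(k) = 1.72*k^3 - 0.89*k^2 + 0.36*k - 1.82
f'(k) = 5.16*k^2 - 1.78*k + 0.36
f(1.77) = 5.57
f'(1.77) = 13.38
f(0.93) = -0.87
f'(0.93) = 3.17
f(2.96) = 36.05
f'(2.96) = 40.30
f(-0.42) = -2.26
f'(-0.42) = 2.02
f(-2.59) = -38.61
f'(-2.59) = 39.58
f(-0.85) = -3.83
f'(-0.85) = 5.60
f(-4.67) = -198.09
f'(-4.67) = 121.21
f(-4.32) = -158.65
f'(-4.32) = 104.35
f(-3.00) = -57.35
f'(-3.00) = 52.14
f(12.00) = 2846.50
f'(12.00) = 722.04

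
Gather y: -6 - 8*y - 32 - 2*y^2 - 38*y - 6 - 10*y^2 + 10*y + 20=-12*y^2 - 36*y - 24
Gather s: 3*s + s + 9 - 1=4*s + 8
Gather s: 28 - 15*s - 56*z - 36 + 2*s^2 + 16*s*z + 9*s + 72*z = 2*s^2 + s*(16*z - 6) + 16*z - 8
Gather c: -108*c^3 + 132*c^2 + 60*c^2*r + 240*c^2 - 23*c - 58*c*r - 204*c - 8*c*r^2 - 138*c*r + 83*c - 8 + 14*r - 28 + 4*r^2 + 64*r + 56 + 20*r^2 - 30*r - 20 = -108*c^3 + c^2*(60*r + 372) + c*(-8*r^2 - 196*r - 144) + 24*r^2 + 48*r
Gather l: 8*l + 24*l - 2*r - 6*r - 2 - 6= 32*l - 8*r - 8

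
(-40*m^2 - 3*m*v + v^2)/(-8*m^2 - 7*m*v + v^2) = (5*m + v)/(m + v)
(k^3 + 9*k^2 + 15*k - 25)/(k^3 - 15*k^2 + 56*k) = (k^3 + 9*k^2 + 15*k - 25)/(k*(k^2 - 15*k + 56))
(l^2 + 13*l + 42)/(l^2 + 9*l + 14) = (l + 6)/(l + 2)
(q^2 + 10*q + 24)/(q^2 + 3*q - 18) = (q + 4)/(q - 3)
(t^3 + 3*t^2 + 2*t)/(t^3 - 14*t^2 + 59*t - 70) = t*(t^2 + 3*t + 2)/(t^3 - 14*t^2 + 59*t - 70)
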